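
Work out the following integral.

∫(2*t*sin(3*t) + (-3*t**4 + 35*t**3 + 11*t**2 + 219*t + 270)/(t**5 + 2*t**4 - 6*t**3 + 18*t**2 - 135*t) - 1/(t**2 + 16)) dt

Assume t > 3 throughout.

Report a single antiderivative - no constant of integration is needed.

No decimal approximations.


Answer: -2*t*cos(3*t)/3 - 2*log(t) + 4*log(t - 3) - 5*log(t + 5) + 2*sin(3*t)/9 - atan(t/4)/4 + 4*atan(t/3)/3.


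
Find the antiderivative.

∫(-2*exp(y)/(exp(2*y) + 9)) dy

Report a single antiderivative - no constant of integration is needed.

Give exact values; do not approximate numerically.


Answer: -2*atan(exp(y)/3)/3.


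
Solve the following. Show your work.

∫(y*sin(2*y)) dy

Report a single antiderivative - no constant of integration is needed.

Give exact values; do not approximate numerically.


Step 1. Integrate ∫(y*sin(2*y)) dy by parts with u = y, dv = (sin(2*y)) dy, so v = -cos(2*y)/2: now -y*cos(2*y)/2 + ∫(cos(2*y)/2) dy.
Step 2. Evaluate the standard form: now -y*cos(2*y)/2 + sin(2*y)/4.
Answer: -y*cos(2*y)/2 + sin(2*y)/4.


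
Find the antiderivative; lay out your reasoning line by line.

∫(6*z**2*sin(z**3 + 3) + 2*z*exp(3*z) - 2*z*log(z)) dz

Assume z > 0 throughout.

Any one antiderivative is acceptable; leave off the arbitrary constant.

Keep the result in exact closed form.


Step 1. Rewrite: now ∫(2*z*exp(3*z)) dz + ∫(-2*z*log(z)) dz + ∫(6*z**2*sin(z**3 + 3)) dz.
Step 2. Substitute u = z**3 + 3, turning ∫(6*z**2*sin(z**3 + 3)) dz into ∫(2*sin(u)) du: now ∫(2*z*exp(3*z)) dz + ∫(-2*z*log(z)) dz + ∫(2*sin(u)) du.
Step 3. Evaluate the standard form: now -2*cos(u) + ∫(2*z*exp(3*z)) dz + ∫(-2*z*log(z)) dz.
Step 4. Substitute back u = z**3 + 3: now -2*cos(z**3 + 3) + ∫(2*z*exp(3*z)) dz + ∫(-2*z*log(z)) dz.
Step 5. Integrate ∫(-2*z*log(z)) dz by parts with u = log(z), dv = (-2*z) dz, so v = -z**2 [assuming z > 0]: now -z**2*log(z) - 2*cos(z**3 + 3) + ∫(z) dz + ∫(2*z*exp(3*z)) dz.
Step 6. Evaluate the standard form: now -z**2*log(z) + z**2/2 - 2*cos(z**3 + 3) + ∫(2*z*exp(3*z)) dz.
Step 7. Integrate ∫(2*z*exp(3*z)) dz by parts with u = z, dv = (2*exp(3*z)) dz, so v = 2*exp(3*z)/3: now -z**2*log(z) + z**2/2 + 2*z*exp(3*z)/3 - 2*cos(z**3 + 3) + ∫(-2*exp(3*z)/3) dz.
Step 8. Evaluate the standard form: now -z**2*log(z) + z**2/2 + 2*z*exp(3*z)/3 - 2*exp(3*z)/9 - 2*cos(z**3 + 3).
Answer: -z**2*log(z) + z**2/2 + 2*z*exp(3*z)/3 - 2*exp(3*z)/9 - 2*cos(z**3 + 3).


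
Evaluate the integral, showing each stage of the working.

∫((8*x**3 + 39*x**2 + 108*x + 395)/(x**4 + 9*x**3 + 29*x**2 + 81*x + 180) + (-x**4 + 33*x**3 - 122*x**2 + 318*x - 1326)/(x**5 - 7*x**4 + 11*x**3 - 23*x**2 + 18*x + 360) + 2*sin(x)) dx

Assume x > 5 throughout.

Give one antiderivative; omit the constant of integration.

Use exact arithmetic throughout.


Step 1. Rewrite: now ∫((8*x**3 + 39*x**2 + 108*x + 395)/(x**4 + 9*x**3 + 29*x**2 + 81*x + 180)) dx + ∫((-x**4 + 33*x**3 - 122*x**2 + 318*x - 1326)/(x**5 - 7*x**4 + 11*x**3 - 23*x**2 + 18*x + 360)) dx + ∫(2*sin(x)) dx.
Step 2. Evaluate the standard form: now -2*cos(x) + ∫((8*x**3 + 39*x**2 + 108*x + 395)/(x**4 + 9*x**3 + 29*x**2 + 81*x + 180)) dx + ∫((-x**4 + 33*x**3 - 122*x**2 + 318*x - 1326)/(x**5 - 7*x**4 + 11*x**3 - 23*x**2 + 18*x + 360)) dx.
Step 3. Decompose ∫((8*x**3 + 39*x**2 + 108*x + 395)/(x**4 + 9*x**3 + 29*x**2 + 81*x + 180)) dx by partial fractions, (8*x**3 + 39*x**2 + 108*x + 395)/(x**4 + 9*x**3 + 29*x**2 + 81*x + 180) = 4/(x**2 + 9) + 5/(x + 5) + 3/(x + 4): now -2*cos(x) + ∫((-x**4 + 33*x**3 - 122*x**2 + 318*x - 1326)/(x**5 - 7*x**4 + 11*x**3 - 23*x**2 + 18*x + 360)) dx + ∫(3/(x + 4)) dx + ∫(5/(x + 5)) dx + ∫(4/(x**2 + 9)) dx.
Step 4. Evaluate the standard form [assuming x > -5]: now 5*log(x + 5) - 2*cos(x) + ∫((-x**4 + 33*x**3 - 122*x**2 + 318*x - 1326)/(x**5 - 7*x**4 + 11*x**3 - 23*x**2 + 18*x + 360)) dx + ∫(3/(x + 4)) dx + ∫(4/(x**2 + 9)) dx.
Step 5. Evaluate the standard form [assuming x > -4]: now 3*log(x + 4) + 5*log(x + 5) - 2*cos(x) + ∫((-x**4 + 33*x**3 - 122*x**2 + 318*x - 1326)/(x**5 - 7*x**4 + 11*x**3 - 23*x**2 + 18*x + 360)) dx + ∫(4/(x**2 + 9)) dx.
Step 6. Evaluate the standard form: now 3*log(x + 4) + 5*log(x + 5) - 2*cos(x) + 4*atan(x/3)/3 + ∫((-x**4 + 33*x**3 - 122*x**2 + 318*x - 1326)/(x**5 - 7*x**4 + 11*x**3 - 23*x**2 + 18*x + 360)) dx.
Step 7. Decompose ∫((-x**4 + 33*x**3 - 122*x**2 + 318*x - 1326)/(x**5 - 7*x**4 + 11*x**3 - 23*x**2 + 18*x + 360)) dx by partial fractions, (-x**4 + 33*x**3 - 122*x**2 + 318*x - 1326)/(x**5 - 7*x**4 + 11*x**3 - 23*x**2 + 18*x + 360) = -3/(x**2 + 9) - 5/(x + 2) + 1/(x - 4) + 3/(x - 5): now 3*log(x + 4) + 5*log(x + 5) - 2*cos(x) + 4*atan(x/3)/3 + ∫(3/(x - 5)) dx + ∫(1/(x - 4)) dx + ∫(-5/(x + 2)) dx + ∫(-3/(x**2 + 9)) dx.
Step 8. Evaluate the standard form [assuming x > -2]: now -5*log(x + 2) + 3*log(x + 4) + 5*log(x + 5) - 2*cos(x) + 4*atan(x/3)/3 + ∫(3/(x - 5)) dx + ∫(1/(x - 4)) dx + ∫(-3/(x**2 + 9)) dx.
Step 9. Evaluate the standard form [assuming x > 5]: now 3*log(x - 5) - 5*log(x + 2) + 3*log(x + 4) + 5*log(x + 5) - 2*cos(x) + 4*atan(x/3)/3 + ∫(1/(x - 4)) dx + ∫(-3/(x**2 + 9)) dx.
Step 10. Evaluate the standard form [assuming x > 4]: now 3*log(x - 5) + log(x - 4) - 5*log(x + 2) + 3*log(x + 4) + 5*log(x + 5) - 2*cos(x) + 4*atan(x/3)/3 + ∫(-3/(x**2 + 9)) dx.
Step 11. Evaluate the standard form: now 3*log(x - 5) + log(x - 4) - 5*log(x + 2) + 3*log(x + 4) + 5*log(x + 5) - 2*cos(x) + atan(x/3)/3.
Answer: 3*log(x - 5) + log(x - 4) - 5*log(x + 2) + 3*log(x + 4) + 5*log(x + 5) - 2*cos(x) + atan(x/3)/3.


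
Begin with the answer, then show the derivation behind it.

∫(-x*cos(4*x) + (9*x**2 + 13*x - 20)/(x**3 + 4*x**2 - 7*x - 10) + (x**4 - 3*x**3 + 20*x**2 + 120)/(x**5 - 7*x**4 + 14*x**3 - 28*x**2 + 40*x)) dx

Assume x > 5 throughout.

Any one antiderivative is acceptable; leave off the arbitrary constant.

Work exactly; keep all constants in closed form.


The answer is -x*sin(4*x)/4 + 3*log(x) + 2*log(x - 5) - 2*log(x - 2) + 2*log(x + 1) + 5*log(x + 5) - cos(4*x)/16 + atan(x/2).
Step 1. Rewrite: now ∫(-x*cos(4*x)) dx + ∫((9*x**2 + 13*x - 20)/(x**3 + 4*x**2 - 7*x - 10)) dx + ∫((x**4 - 3*x**3 + 20*x**2 + 120)/(x**5 - 7*x**4 + 14*x**3 - 28*x**2 + 40*x)) dx.
Step 2. Integrate ∫(-x*cos(4*x)) dx by parts with u = x, dv = (-cos(4*x)) dx, so v = -sin(4*x)/4: now -x*sin(4*x)/4 + ∫((9*x**2 + 13*x - 20)/(x**3 + 4*x**2 - 7*x - 10)) dx + ∫((x**4 - 3*x**3 + 20*x**2 + 120)/(x**5 - 7*x**4 + 14*x**3 - 28*x**2 + 40*x)) dx + ∫(sin(4*x)/4) dx.
Step 3. Evaluate the standard form: now -x*sin(4*x)/4 - cos(4*x)/16 + ∫((9*x**2 + 13*x - 20)/(x**3 + 4*x**2 - 7*x - 10)) dx + ∫((x**4 - 3*x**3 + 20*x**2 + 120)/(x**5 - 7*x**4 + 14*x**3 - 28*x**2 + 40*x)) dx.
Step 4. Decompose ∫((9*x**2 + 13*x - 20)/(x**3 + 4*x**2 - 7*x - 10)) dx by partial fractions, (9*x**2 + 13*x - 20)/(x**3 + 4*x**2 - 7*x - 10) = 5/(x + 5) + 2/(x + 1) + 2/(x - 2): now -x*sin(4*x)/4 - cos(4*x)/16 + ∫((x**4 - 3*x**3 + 20*x**2 + 120)/(x**5 - 7*x**4 + 14*x**3 - 28*x**2 + 40*x)) dx + ∫(2/(x - 2)) dx + ∫(2/(x + 1)) dx + ∫(5/(x + 5)) dx.
Step 5. Evaluate the standard form [assuming x > 2]: now -x*sin(4*x)/4 + 2*log(x - 2) - cos(4*x)/16 + ∫((x**4 - 3*x**3 + 20*x**2 + 120)/(x**5 - 7*x**4 + 14*x**3 - 28*x**2 + 40*x)) dx + ∫(2/(x + 1)) dx + ∫(5/(x + 5)) dx.
Step 6. Evaluate the standard form [assuming x > -1]: now -x*sin(4*x)/4 + 2*log(x - 2) + 2*log(x + 1) - cos(4*x)/16 + ∫((x**4 - 3*x**3 + 20*x**2 + 120)/(x**5 - 7*x**4 + 14*x**3 - 28*x**2 + 40*x)) dx + ∫(5/(x + 5)) dx.
Step 7. Evaluate the standard form [assuming x > -5]: now -x*sin(4*x)/4 + 2*log(x - 2) + 2*log(x + 1) + 5*log(x + 5) - cos(4*x)/16 + ∫((x**4 - 3*x**3 + 20*x**2 + 120)/(x**5 - 7*x**4 + 14*x**3 - 28*x**2 + 40*x)) dx.
Step 8. Decompose ∫((x**4 - 3*x**3 + 20*x**2 + 120)/(x**5 - 7*x**4 + 14*x**3 - 28*x**2 + 40*x)) dx by partial fractions, (x**4 - 3*x**3 + 20*x**2 + 120)/(x**5 - 7*x**4 + 14*x**3 - 28*x**2 + 40*x) = 2/(x**2 + 4) - 4/(x - 2) + 2/(x - 5) + 3/x: now -x*sin(4*x)/4 + 2*log(x - 2) + 2*log(x + 1) + 5*log(x + 5) - cos(4*x)/16 + ∫(3/x) dx + ∫(2/(x - 5)) dx + ∫(-4/(x - 2)) dx + ∫(2/(x**2 + 4)) dx.
Step 9. Evaluate the standard form [assuming x > 0]: now -x*sin(4*x)/4 + 3*log(x) + 2*log(x - 2) + 2*log(x + 1) + 5*log(x + 5) - cos(4*x)/16 + ∫(2/(x - 5)) dx + ∫(-4/(x - 2)) dx + ∫(2/(x**2 + 4)) dx.
Step 10. Evaluate the standard form [assuming x > 2]: now -x*sin(4*x)/4 + 3*log(x) - 2*log(x - 2) + 2*log(x + 1) + 5*log(x + 5) - cos(4*x)/16 + ∫(2/(x - 5)) dx + ∫(2/(x**2 + 4)) dx.
Step 11. Evaluate the standard form [assuming x > 5]: now -x*sin(4*x)/4 + 3*log(x) + 2*log(x - 5) - 2*log(x - 2) + 2*log(x + 1) + 5*log(x + 5) - cos(4*x)/16 + ∫(2/(x**2 + 4)) dx.
Step 12. Evaluate the standard form: now -x*sin(4*x)/4 + 3*log(x) + 2*log(x - 5) - 2*log(x - 2) + 2*log(x + 1) + 5*log(x + 5) - cos(4*x)/16 + atan(x/2).
Answer: -x*sin(4*x)/4 + 3*log(x) + 2*log(x - 5) - 2*log(x - 2) + 2*log(x + 1) + 5*log(x + 5) - cos(4*x)/16 + atan(x/2).


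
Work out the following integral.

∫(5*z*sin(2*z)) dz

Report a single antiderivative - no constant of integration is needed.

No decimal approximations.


Answer: -5*z*cos(2*z)/2 + 5*sin(2*z)/4.


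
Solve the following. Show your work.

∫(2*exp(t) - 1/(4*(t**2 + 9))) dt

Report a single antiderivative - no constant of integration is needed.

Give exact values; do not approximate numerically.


Step 1. Rewrite: now ∫(-1/(4*(t**2 + 9))) dt + ∫(2*exp(t)) dt.
Step 2. Evaluate the standard form: now 2*exp(t) + ∫(-1/(4*(t**2 + 9))) dt.
Step 3. Evaluate the standard form: now 2*exp(t) - atan(t/3)/12.
Answer: 2*exp(t) - atan(t/3)/12.


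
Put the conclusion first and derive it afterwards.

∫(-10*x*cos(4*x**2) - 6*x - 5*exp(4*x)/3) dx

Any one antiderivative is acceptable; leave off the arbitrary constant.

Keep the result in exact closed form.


The answer is -3*x**2 - 5*exp(4*x)/12 - 5*sin(4*x**2)/4.
Step 1. Rewrite: now ∫(-6*x) dx + ∫(-10*x*cos(4*x**2)) dx + ∫(-5*exp(4*x)/3) dx.
Step 2. Evaluate the standard form: now -5*exp(4*x)/12 + ∫(-6*x) dx + ∫(-10*x*cos(4*x**2)) dx.
Step 3. Substitute u = x**2, turning ∫(-10*x*cos(4*x**2)) dx into ∫(-5*cos(4*u)) du: now -5*exp(4*x)/12 + ∫(-6*x) dx + ∫(-5*cos(4*u)) du.
Step 4. Evaluate the standard form: now -5*exp(4*x)/12 - 5*sin(4*u)/4 + ∫(-6*x) dx.
Step 5. Substitute back u = x**2: now -5*exp(4*x)/12 - 5*sin(4*x**2)/4 + ∫(-6*x) dx.
Step 6. Evaluate the standard form: now -3*x**2 - 5*exp(4*x)/12 - 5*sin(4*x**2)/4.
Answer: -3*x**2 - 5*exp(4*x)/12 - 5*sin(4*x**2)/4.


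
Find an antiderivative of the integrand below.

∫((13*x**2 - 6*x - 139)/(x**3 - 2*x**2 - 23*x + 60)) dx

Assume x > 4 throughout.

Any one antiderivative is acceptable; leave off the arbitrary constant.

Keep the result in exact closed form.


Answer: 5*log(x - 4) + 5*log(x - 3) + 3*log(x + 5).


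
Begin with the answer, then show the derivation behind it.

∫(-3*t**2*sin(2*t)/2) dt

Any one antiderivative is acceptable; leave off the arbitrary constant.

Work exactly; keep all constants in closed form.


The answer is 3*t**2*cos(2*t)/4 - 3*t*sin(2*t)/4 - 3*cos(2*t)/8.
Step 1. Integrate ∫(-3*t**2*sin(2*t)/2) dt by parts with u = t**2, dv = (-3*sin(2*t)/2) dt, so v = 3*cos(2*t)/4: now 3*t**2*cos(2*t)/4 + ∫(-3*t*cos(2*t)/2) dt.
Step 2. Integrate ∫(-3*t*cos(2*t)/2) dt by parts with u = t, dv = (-3*cos(2*t)/2) dt, so v = -3*sin(2*t)/4: now 3*t**2*cos(2*t)/4 - 3*t*sin(2*t)/4 + ∫(3*sin(2*t)/4) dt.
Step 3. Evaluate the standard form: now 3*t**2*cos(2*t)/4 - 3*t*sin(2*t)/4 - 3*cos(2*t)/8.
Answer: 3*t**2*cos(2*t)/4 - 3*t*sin(2*t)/4 - 3*cos(2*t)/8.


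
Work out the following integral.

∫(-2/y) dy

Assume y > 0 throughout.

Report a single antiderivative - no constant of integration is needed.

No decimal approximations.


Answer: -2*log(y).


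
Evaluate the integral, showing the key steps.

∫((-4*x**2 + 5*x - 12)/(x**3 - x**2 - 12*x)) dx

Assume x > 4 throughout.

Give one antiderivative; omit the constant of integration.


Step 1. Decompose ∫((-4*x**2 + 5*x - 12)/(x**3 - x**2 - 12*x)) dx by partial fractions, (-4*x**2 + 5*x - 12)/(x**3 - x**2 - 12*x) = -3/(x + 3) - 2/(x - 4) + 1/x: now ∫(1/x) dx + ∫(-2/(x - 4)) dx + ∫(-3/(x + 3)) dx.
Step 2. Evaluate the standard form [assuming x > 4]: now -2*log(x - 4) + ∫(1/x) dx + ∫(-3/(x + 3)) dx.
Step 3. Evaluate the standard form [assuming x > -3]: now -2*log(x - 4) - 3*log(x + 3) + ∫(1/x) dx.
Step 4. Evaluate the standard form [assuming x > 0]: now log(x) - 2*log(x - 4) - 3*log(x + 3).
Answer: log(x) - 2*log(x - 4) - 3*log(x + 3).


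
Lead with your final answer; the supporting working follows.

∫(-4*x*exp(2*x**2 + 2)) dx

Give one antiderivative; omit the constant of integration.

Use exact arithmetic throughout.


The answer is -exp(2*x**2 + 2).
Step 1. Substitute u = x**2 + 1, turning ∫(-4*x*exp(2*x**2 + 2)) dx into ∫(-2*exp(2*u)) du: now ∫(-2*exp(2*u)) du.
Step 2. Evaluate the standard form: now -exp(2*u).
Step 3. Substitute back u = x**2 + 1: now -exp(2*x**2 + 2).
Answer: -exp(2*x**2 + 2).


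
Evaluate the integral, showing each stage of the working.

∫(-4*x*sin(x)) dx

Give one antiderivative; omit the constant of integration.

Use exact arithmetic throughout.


Step 1. Integrate ∫(-4*x*sin(x)) dx by parts with u = x, dv = (-4*sin(x)) dx, so v = 4*cos(x): now 4*x*cos(x) + ∫(-4*cos(x)) dx.
Step 2. Evaluate the standard form: now 4*x*cos(x) - 4*sin(x).
Answer: 4*x*cos(x) - 4*sin(x).


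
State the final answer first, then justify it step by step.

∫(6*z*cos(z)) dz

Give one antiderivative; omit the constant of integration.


The answer is 6*z*sin(z) + 6*cos(z).
Step 1. Integrate ∫(6*z*cos(z)) dz by parts with u = z, dv = (6*cos(z)) dz, so v = 6*sin(z): now 6*z*sin(z) + ∫(-6*sin(z)) dz.
Step 2. Evaluate the standard form: now 6*z*sin(z) + 6*cos(z).
Answer: 6*z*sin(z) + 6*cos(z).


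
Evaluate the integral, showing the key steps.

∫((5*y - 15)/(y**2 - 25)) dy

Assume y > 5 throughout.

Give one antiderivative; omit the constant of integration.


Step 1. Decompose ∫((5*y - 15)/(y**2 - 25)) dy by partial fractions, (5*y - 15)/(y**2 - 25) = 4/(y + 5) + 1/(y - 5): now ∫(1/(y - 5)) dy + ∫(4/(y + 5)) dy.
Step 2. Evaluate the standard form [assuming y > -5]: now 4*log(y + 5) + ∫(1/(y - 5)) dy.
Step 3. Evaluate the standard form [assuming y > 5]: now log(y - 5) + 4*log(y + 5).
Answer: log(y - 5) + 4*log(y + 5).


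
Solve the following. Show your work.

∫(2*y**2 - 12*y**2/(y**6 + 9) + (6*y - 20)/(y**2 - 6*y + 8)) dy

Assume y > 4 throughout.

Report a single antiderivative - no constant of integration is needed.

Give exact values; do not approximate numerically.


Step 1. Rewrite: now ∫(2*y**2) dy + ∫(-12*y**2/(y**6 + 9)) dy + ∫((6*y - 20)/(y**2 - 6*y + 8)) dy.
Step 2. Decompose ∫((6*y - 20)/(y**2 - 6*y + 8)) dy by partial fractions, (6*y - 20)/(y**2 - 6*y + 8) = 4/(y - 2) + 2/(y - 4): now ∫(2*y**2) dy + ∫(-12*y**2/(y**6 + 9)) dy + ∫(2/(y - 4)) dy + ∫(4/(y - 2)) dy.
Step 3. Evaluate the standard form [assuming y > 4]: now 2*log(y - 4) + ∫(2*y**2) dy + ∫(-12*y**2/(y**6 + 9)) dy + ∫(4/(y - 2)) dy.
Step 4. Evaluate the standard form [assuming y > 2]: now 2*log(y - 4) + 4*log(y - 2) + ∫(2*y**2) dy + ∫(-12*y**2/(y**6 + 9)) dy.
Step 5. Substitute u = y**3, turning ∫(-12*y**2/(y**6 + 9)) dy into ∫(-4/(u**2 + 9)) du: now 2*log(y - 4) + 4*log(y - 2) + ∫(2*y**2) dy + ∫(-4/(u**2 + 9)) du.
Step 6. Evaluate the standard form: now 2*log(y - 4) + 4*log(y - 2) - 4*atan(u/3)/3 + ∫(2*y**2) dy.
Step 7. Substitute back u = y**3: now 2*log(y - 4) + 4*log(y - 2) - 4*atan(y**3/3)/3 + ∫(2*y**2) dy.
Step 8. Evaluate the standard form: now 2*y**3/3 + 2*log(y - 4) + 4*log(y - 2) - 4*atan(y**3/3)/3.
Answer: 2*y**3/3 + 2*log(y - 4) + 4*log(y - 2) - 4*atan(y**3/3)/3.


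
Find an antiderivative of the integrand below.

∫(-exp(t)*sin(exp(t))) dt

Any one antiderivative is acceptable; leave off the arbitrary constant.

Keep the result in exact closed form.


Answer: cos(exp(t)).


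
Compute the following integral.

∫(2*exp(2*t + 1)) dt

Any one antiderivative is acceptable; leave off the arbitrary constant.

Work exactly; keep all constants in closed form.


Answer: exp(2*t + 1).


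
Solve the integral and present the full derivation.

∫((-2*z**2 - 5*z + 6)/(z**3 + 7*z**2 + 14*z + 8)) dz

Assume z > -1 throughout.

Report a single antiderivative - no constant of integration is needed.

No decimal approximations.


Step 1. Decompose ∫((-2*z**2 - 5*z + 6)/(z**3 + 7*z**2 + 14*z + 8)) dz by partial fractions, (-2*z**2 - 5*z + 6)/(z**3 + 7*z**2 + 14*z + 8) = -1/(z + 4) - 4/(z + 2) + 3/(z + 1): now ∫(3/(z + 1)) dz + ∫(-4/(z + 2)) dz + ∫(-1/(z + 4)) dz.
Step 2. Evaluate the standard form [assuming z > -4]: now -log(z + 4) + ∫(3/(z + 1)) dz + ∫(-4/(z + 2)) dz.
Step 3. Evaluate the standard form [assuming z > -2]: now -4*log(z + 2) - log(z + 4) + ∫(3/(z + 1)) dz.
Step 4. Evaluate the standard form [assuming z > -1]: now 3*log(z + 1) - 4*log(z + 2) - log(z + 4).
Answer: 3*log(z + 1) - 4*log(z + 2) - log(z + 4).


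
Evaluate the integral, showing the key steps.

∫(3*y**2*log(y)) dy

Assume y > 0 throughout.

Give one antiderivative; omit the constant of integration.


Step 1. Integrate ∫(3*y**2*log(y)) dy by parts with u = log(y), dv = (3*y**2) dy, so v = y**3 [assuming y > 0]: now y**3*log(y) + ∫(-y**2) dy.
Step 2. Evaluate the standard form: now y**3*log(y) - y**3/3.
Answer: y**3*log(y) - y**3/3.


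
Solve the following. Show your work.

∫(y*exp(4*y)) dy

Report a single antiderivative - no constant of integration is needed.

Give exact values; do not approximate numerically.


Step 1. Integrate ∫(y*exp(4*y)) dy by parts with u = y, dv = (exp(4*y)) dy, so v = exp(4*y)/4: now y*exp(4*y)/4 + ∫(-exp(4*y)/4) dy.
Step 2. Evaluate the standard form: now y*exp(4*y)/4 - exp(4*y)/16.
Answer: y*exp(4*y)/4 - exp(4*y)/16.


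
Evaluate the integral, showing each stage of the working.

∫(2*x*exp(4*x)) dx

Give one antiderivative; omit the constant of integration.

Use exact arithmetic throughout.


Step 1. Integrate ∫(2*x*exp(4*x)) dx by parts with u = x, dv = (2*exp(4*x)) dx, so v = exp(4*x)/2: now x*exp(4*x)/2 + ∫(-exp(4*x)/2) dx.
Step 2. Evaluate the standard form: now x*exp(4*x)/2 - exp(4*x)/8.
Answer: x*exp(4*x)/2 - exp(4*x)/8.


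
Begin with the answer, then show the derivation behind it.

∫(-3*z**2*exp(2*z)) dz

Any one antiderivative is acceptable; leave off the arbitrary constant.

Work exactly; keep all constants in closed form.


The answer is -3*z**2*exp(2*z)/2 + 3*z*exp(2*z)/2 - 3*exp(2*z)/4.
Step 1. Integrate ∫(-3*z**2*exp(2*z)) dz by parts with u = z**2, dv = (-3*exp(2*z)) dz, so v = -3*exp(2*z)/2: now -3*z**2*exp(2*z)/2 + ∫(3*z*exp(2*z)) dz.
Step 2. Integrate ∫(3*z*exp(2*z)) dz by parts with u = z, dv = (3*exp(2*z)) dz, so v = 3*exp(2*z)/2: now -3*z**2*exp(2*z)/2 + 3*z*exp(2*z)/2 + ∫(-3*exp(2*z)/2) dz.
Step 3. Evaluate the standard form: now -3*z**2*exp(2*z)/2 + 3*z*exp(2*z)/2 - 3*exp(2*z)/4.
Answer: -3*z**2*exp(2*z)/2 + 3*z*exp(2*z)/2 - 3*exp(2*z)/4.


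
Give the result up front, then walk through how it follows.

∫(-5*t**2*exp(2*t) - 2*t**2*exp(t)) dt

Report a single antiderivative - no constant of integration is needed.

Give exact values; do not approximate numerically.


The answer is -5*t**2*exp(2*t)/2 - 2*t**2*exp(t) + 5*t*exp(2*t)/2 + 4*t*exp(t) - 5*exp(2*t)/4 - 4*exp(t).
Step 1. Rewrite: now ∫(-2*t**2*exp(t)) dt + ∫(-5*t**2*exp(2*t)) dt.
Step 2. Integrate ∫(-2*t**2*exp(t)) dt by parts with u = t**2, dv = (-2*exp(t)) dt, so v = -2*exp(t): now -2*t**2*exp(t) + ∫(4*t*exp(t)) dt + ∫(-5*t**2*exp(2*t)) dt.
Step 3. Integrate ∫(4*t*exp(t)) dt by parts with u = t, dv = (4*exp(t)) dt, so v = 4*exp(t): now -2*t**2*exp(t) + 4*t*exp(t) + ∫(-5*t**2*exp(2*t)) dt + ∫(-4*exp(t)) dt.
Step 4. Evaluate the standard form: now -2*t**2*exp(t) + 4*t*exp(t) - 4*exp(t) + ∫(-5*t**2*exp(2*t)) dt.
Step 5. Integrate ∫(-5*t**2*exp(2*t)) dt by parts with u = t**2, dv = (-5*exp(2*t)) dt, so v = -5*exp(2*t)/2: now -5*t**2*exp(2*t)/2 - 2*t**2*exp(t) + 4*t*exp(t) - 4*exp(t) + ∫(5*t*exp(2*t)) dt.
Step 6. Integrate ∫(5*t*exp(2*t)) dt by parts with u = t, dv = (5*exp(2*t)) dt, so v = 5*exp(2*t)/2: now -5*t**2*exp(2*t)/2 - 2*t**2*exp(t) + 5*t*exp(2*t)/2 + 4*t*exp(t) - 4*exp(t) + ∫(-5*exp(2*t)/2) dt.
Step 7. Evaluate the standard form: now -5*t**2*exp(2*t)/2 - 2*t**2*exp(t) + 5*t*exp(2*t)/2 + 4*t*exp(t) - 5*exp(2*t)/4 - 4*exp(t).
Answer: -5*t**2*exp(2*t)/2 - 2*t**2*exp(t) + 5*t*exp(2*t)/2 + 4*t*exp(t) - 5*exp(2*t)/4 - 4*exp(t).


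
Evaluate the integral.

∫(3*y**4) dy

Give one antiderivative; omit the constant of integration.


Answer: 3*y**5/5.


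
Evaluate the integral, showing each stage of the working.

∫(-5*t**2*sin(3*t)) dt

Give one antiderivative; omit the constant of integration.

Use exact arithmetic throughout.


Step 1. Integrate ∫(-5*t**2*sin(3*t)) dt by parts with u = t**2, dv = (-5*sin(3*t)) dt, so v = 5*cos(3*t)/3: now 5*t**2*cos(3*t)/3 + ∫(-10*t*cos(3*t)/3) dt.
Step 2. Integrate ∫(-10*t*cos(3*t)/3) dt by parts with u = t, dv = (-10*cos(3*t)/3) dt, so v = -10*sin(3*t)/9: now 5*t**2*cos(3*t)/3 - 10*t*sin(3*t)/9 + ∫(10*sin(3*t)/9) dt.
Step 3. Evaluate the standard form: now 5*t**2*cos(3*t)/3 - 10*t*sin(3*t)/9 - 10*cos(3*t)/27.
Answer: 5*t**2*cos(3*t)/3 - 10*t*sin(3*t)/9 - 10*cos(3*t)/27.


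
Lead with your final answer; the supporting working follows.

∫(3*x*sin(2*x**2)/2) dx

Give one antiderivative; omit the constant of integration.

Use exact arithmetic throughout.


The answer is -3*cos(2*x**2)/8.
Step 1. Substitute u = x**2, turning ∫(3*x*sin(2*x**2)/2) dx into ∫(3*sin(2*u)/4) du: now ∫(3*sin(2*u)/4) du.
Step 2. Evaluate the standard form: now -3*cos(2*u)/8.
Step 3. Substitute back u = x**2: now -3*cos(2*x**2)/8.
Answer: -3*cos(2*x**2)/8.


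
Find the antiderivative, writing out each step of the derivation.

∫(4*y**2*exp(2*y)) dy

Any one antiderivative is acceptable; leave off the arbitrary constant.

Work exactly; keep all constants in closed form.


Step 1. Integrate ∫(4*y**2*exp(2*y)) dy by parts with u = y**2, dv = (4*exp(2*y)) dy, so v = 2*exp(2*y): now 2*y**2*exp(2*y) + ∫(-4*y*exp(2*y)) dy.
Step 2. Integrate ∫(-4*y*exp(2*y)) dy by parts with u = y, dv = (-4*exp(2*y)) dy, so v = -2*exp(2*y): now 2*y**2*exp(2*y) - 2*y*exp(2*y) + ∫(2*exp(2*y)) dy.
Step 3. Evaluate the standard form: now 2*y**2*exp(2*y) - 2*y*exp(2*y) + exp(2*y).
Answer: 2*y**2*exp(2*y) - 2*y*exp(2*y) + exp(2*y).


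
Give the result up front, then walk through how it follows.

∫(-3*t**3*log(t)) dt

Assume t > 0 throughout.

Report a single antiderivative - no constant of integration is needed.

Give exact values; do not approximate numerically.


The answer is -3*t**4*log(t)/4 + 3*t**4/16.
Step 1. Integrate ∫(-3*t**3*log(t)) dt by parts with u = log(t), dv = (-3*t**3) dt, so v = -3*t**4/4 [assuming t > 0]: now -3*t**4*log(t)/4 + ∫(3*t**3/4) dt.
Step 2. Evaluate the standard form: now -3*t**4*log(t)/4 + 3*t**4/16.
Answer: -3*t**4*log(t)/4 + 3*t**4/16.


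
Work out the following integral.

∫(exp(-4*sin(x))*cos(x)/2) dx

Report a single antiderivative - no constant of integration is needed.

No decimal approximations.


Answer: -exp(-4*sin(x))/8.


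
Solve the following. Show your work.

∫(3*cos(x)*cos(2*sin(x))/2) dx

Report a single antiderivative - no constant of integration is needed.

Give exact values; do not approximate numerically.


Step 1. Substitute u = sin(x), turning ∫(3*cos(x)*cos(2*sin(x))/2) dx into ∫(3*cos(2*u)/2) du: now ∫(3*cos(2*u)/2) du.
Step 2. Evaluate the standard form: now 3*sin(2*u)/4.
Step 3. Substitute back u = sin(x): now 3*sin(2*sin(x))/4.
Answer: 3*sin(2*sin(x))/4.


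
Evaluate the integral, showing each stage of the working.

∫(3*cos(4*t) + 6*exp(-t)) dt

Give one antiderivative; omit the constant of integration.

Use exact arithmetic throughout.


Step 1. Rewrite: now ∫(6*exp(-t)) dt + ∫(3*cos(4*t)) dt.
Step 2. Evaluate the standard form: now 3*sin(4*t)/4 + ∫(6*exp(-t)) dt.
Step 3. Evaluate the standard form: now 3*sin(4*t)/4 - 6*exp(-t).
Answer: 3*sin(4*t)/4 - 6*exp(-t).


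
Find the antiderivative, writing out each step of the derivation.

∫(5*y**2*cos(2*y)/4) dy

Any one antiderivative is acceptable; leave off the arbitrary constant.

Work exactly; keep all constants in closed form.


Step 1. Integrate ∫(5*y**2*cos(2*y)/4) dy by parts with u = y**2, dv = (5*cos(2*y)/4) dy, so v = 5*sin(2*y)/8: now 5*y**2*sin(2*y)/8 + ∫(-5*y*sin(2*y)/4) dy.
Step 2. Integrate ∫(-5*y*sin(2*y)/4) dy by parts with u = y, dv = (-5*sin(2*y)/4) dy, so v = 5*cos(2*y)/8: now 5*y**2*sin(2*y)/8 + 5*y*cos(2*y)/8 + ∫(-5*cos(2*y)/8) dy.
Step 3. Evaluate the standard form: now 5*y**2*sin(2*y)/8 + 5*y*cos(2*y)/8 - 5*sin(2*y)/16.
Answer: 5*y**2*sin(2*y)/8 + 5*y*cos(2*y)/8 - 5*sin(2*y)/16.


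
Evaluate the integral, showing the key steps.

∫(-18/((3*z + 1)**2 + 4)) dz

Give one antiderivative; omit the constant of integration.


Step 1. Substitute u = 3*z + 1, turning ∫(-18/((3*z + 1)**2 + 4)) dz into ∫(-6/(u**2 + 4)) du: now ∫(-6/(u**2 + 4)) du.
Step 2. Evaluate the standard form: now -3*atan(u/2).
Step 3. Substitute back u = 3*z + 1: now -3*atan(3*z/2 + 1/2).
Answer: -3*atan(3*z/2 + 1/2).


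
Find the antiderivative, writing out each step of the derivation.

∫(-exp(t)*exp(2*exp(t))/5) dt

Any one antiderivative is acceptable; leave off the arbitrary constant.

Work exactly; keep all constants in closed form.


Step 1. Substitute u = exp(t), turning ∫(-exp(t)*exp(2*exp(t))/5) dt into ∫(-exp(2*u)/5) du: now ∫(-exp(2*u)/5) du.
Step 2. Evaluate the standard form: now -exp(2*u)/10.
Step 3. Substitute back u = exp(t): now -exp(2*exp(t))/10.
Answer: -exp(2*exp(t))/10.


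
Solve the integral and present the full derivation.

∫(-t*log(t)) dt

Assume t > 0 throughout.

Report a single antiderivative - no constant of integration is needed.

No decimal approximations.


Step 1. Integrate ∫(-t*log(t)) dt by parts with u = log(t), dv = (-t) dt, so v = -t**2/2 [assuming t > 0]: now -t**2*log(t)/2 + ∫(t/2) dt.
Step 2. Evaluate the standard form: now -t**2*log(t)/2 + t**2/4.
Answer: -t**2*log(t)/2 + t**2/4.


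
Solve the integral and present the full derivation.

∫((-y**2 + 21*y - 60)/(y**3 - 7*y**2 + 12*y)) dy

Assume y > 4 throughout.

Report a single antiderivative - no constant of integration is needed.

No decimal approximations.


Step 1. Decompose ∫((-y**2 + 21*y - 60)/(y**3 - 7*y**2 + 12*y)) dy by partial fractions, (-y**2 + 21*y - 60)/(y**3 - 7*y**2 + 12*y) = 2/(y - 3) + 2/(y - 4) - 5/y: now ∫(-5/y) dy + ∫(2/(y - 4)) dy + ∫(2/(y - 3)) dy.
Step 2. Evaluate the standard form [assuming y > 0]: now -5*log(y) + ∫(2/(y - 4)) dy + ∫(2/(y - 3)) dy.
Step 3. Evaluate the standard form [assuming y > 4]: now -5*log(y) + 2*log(y - 4) + ∫(2/(y - 3)) dy.
Step 4. Evaluate the standard form [assuming y > 3]: now -5*log(y) + 2*log(y - 4) + 2*log(y - 3).
Answer: -5*log(y) + 2*log(y - 4) + 2*log(y - 3).


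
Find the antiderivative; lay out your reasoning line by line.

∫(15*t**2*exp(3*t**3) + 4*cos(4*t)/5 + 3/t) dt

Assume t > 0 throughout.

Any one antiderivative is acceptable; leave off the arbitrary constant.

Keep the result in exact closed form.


Step 1. Rewrite: now ∫(3/t) dt + ∫(15*t**2*exp(3*t**3)) dt + ∫(4*cos(4*t)/5) dt.
Step 2. Evaluate the standard form [assuming t > 0]: now 3*log(t) + ∫(15*t**2*exp(3*t**3)) dt + ∫(4*cos(4*t)/5) dt.
Step 3. Substitute u = t**3, turning ∫(15*t**2*exp(3*t**3)) dt into ∫(5*exp(3*u)) du: now 3*log(t) + ∫(5*exp(3*u)) du + ∫(4*cos(4*t)/5) dt.
Step 4. Evaluate the standard form: now 5*exp(3*u)/3 + 3*log(t) + ∫(4*cos(4*t)/5) dt.
Step 5. Substitute back u = t**3: now 5*exp(3*t**3)/3 + 3*log(t) + ∫(4*cos(4*t)/5) dt.
Step 6. Evaluate the standard form: now 5*exp(3*t**3)/3 + 3*log(t) + sin(4*t)/5.
Answer: 5*exp(3*t**3)/3 + 3*log(t) + sin(4*t)/5.


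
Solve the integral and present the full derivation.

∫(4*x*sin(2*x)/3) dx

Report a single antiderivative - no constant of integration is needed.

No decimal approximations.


Step 1. Integrate ∫(4*x*sin(2*x)/3) dx by parts with u = x, dv = (4*sin(2*x)/3) dx, so v = -2*cos(2*x)/3: now -2*x*cos(2*x)/3 + ∫(2*cos(2*x)/3) dx.
Step 2. Evaluate the standard form: now -2*x*cos(2*x)/3 + sin(2*x)/3.
Answer: -2*x*cos(2*x)/3 + sin(2*x)/3.


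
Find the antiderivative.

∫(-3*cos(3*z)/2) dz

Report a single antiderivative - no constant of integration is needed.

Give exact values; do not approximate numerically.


Answer: -sin(3*z)/2.


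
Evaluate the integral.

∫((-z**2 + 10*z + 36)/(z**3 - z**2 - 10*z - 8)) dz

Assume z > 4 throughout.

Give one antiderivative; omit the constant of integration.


Answer: 2*log(z - 4) - 5*log(z + 1) + 2*log(z + 2).


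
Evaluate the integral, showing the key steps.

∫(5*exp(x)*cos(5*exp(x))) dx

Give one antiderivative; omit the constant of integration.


Step 1. Substitute u = exp(x), turning ∫(5*exp(x)*cos(5*exp(x))) dx into ∫(5*cos(5*u)) du: now ∫(5*cos(5*u)) du.
Step 2. Evaluate the standard form: now sin(5*u).
Step 3. Substitute back u = exp(x): now sin(5*exp(x)).
Answer: sin(5*exp(x)).


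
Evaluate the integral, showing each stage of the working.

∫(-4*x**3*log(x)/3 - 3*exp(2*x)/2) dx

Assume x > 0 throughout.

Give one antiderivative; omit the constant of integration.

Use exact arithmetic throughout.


Step 1. Rewrite: now ∫(-4*x**3*log(x)/3) dx + ∫(-3*exp(2*x)/2) dx.
Step 2. Evaluate the standard form: now -3*exp(2*x)/4 + ∫(-4*x**3*log(x)/3) dx.
Step 3. Integrate ∫(-4*x**3*log(x)/3) dx by parts with u = log(x), dv = (-4*x**3/3) dx, so v = -x**4/3 [assuming x > 0]: now -x**4*log(x)/3 - 3*exp(2*x)/4 + ∫(x**3/3) dx.
Step 4. Evaluate the standard form: now -x**4*log(x)/3 + x**4/12 - 3*exp(2*x)/4.
Answer: -x**4*log(x)/3 + x**4/12 - 3*exp(2*x)/4.


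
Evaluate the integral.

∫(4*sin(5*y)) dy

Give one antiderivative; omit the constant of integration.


Answer: -4*cos(5*y)/5.


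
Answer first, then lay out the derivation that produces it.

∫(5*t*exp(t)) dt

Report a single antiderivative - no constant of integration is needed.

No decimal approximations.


The answer is 5*t*exp(t) - 5*exp(t).
Step 1. Integrate ∫(5*t*exp(t)) dt by parts with u = t, dv = (5*exp(t)) dt, so v = 5*exp(t): now 5*t*exp(t) + ∫(-5*exp(t)) dt.
Step 2. Evaluate the standard form: now 5*t*exp(t) - 5*exp(t).
Answer: 5*t*exp(t) - 5*exp(t).


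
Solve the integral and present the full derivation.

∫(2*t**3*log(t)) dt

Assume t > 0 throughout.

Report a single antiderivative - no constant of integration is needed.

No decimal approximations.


Step 1. Integrate ∫(2*t**3*log(t)) dt by parts with u = log(t), dv = (2*t**3) dt, so v = t**4/2 [assuming t > 0]: now t**4*log(t)/2 + ∫(-t**3/2) dt.
Step 2. Evaluate the standard form: now t**4*log(t)/2 - t**4/8.
Answer: t**4*log(t)/2 - t**4/8.


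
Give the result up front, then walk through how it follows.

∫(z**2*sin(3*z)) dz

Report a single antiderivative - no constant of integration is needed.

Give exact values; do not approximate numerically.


The answer is -z**2*cos(3*z)/3 + 2*z*sin(3*z)/9 + 2*cos(3*z)/27.
Step 1. Integrate ∫(z**2*sin(3*z)) dz by parts with u = z**2, dv = (sin(3*z)) dz, so v = -cos(3*z)/3: now -z**2*cos(3*z)/3 + ∫(2*z*cos(3*z)/3) dz.
Step 2. Integrate ∫(2*z*cos(3*z)/3) dz by parts with u = z, dv = (2*cos(3*z)/3) dz, so v = 2*sin(3*z)/9: now -z**2*cos(3*z)/3 + 2*z*sin(3*z)/9 + ∫(-2*sin(3*z)/9) dz.
Step 3. Evaluate the standard form: now -z**2*cos(3*z)/3 + 2*z*sin(3*z)/9 + 2*cos(3*z)/27.
Answer: -z**2*cos(3*z)/3 + 2*z*sin(3*z)/9 + 2*cos(3*z)/27.


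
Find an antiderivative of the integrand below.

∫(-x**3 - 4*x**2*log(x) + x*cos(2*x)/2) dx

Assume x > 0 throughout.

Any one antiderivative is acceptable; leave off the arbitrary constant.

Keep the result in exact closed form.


Answer: -x**4/4 - 4*x**3*log(x)/3 + 4*x**3/9 + x*sin(2*x)/4 + cos(2*x)/8.


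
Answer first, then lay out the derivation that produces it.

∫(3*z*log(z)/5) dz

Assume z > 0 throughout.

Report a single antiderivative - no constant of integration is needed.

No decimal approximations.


The answer is 3*z**2*log(z)/10 - 3*z**2/20.
Step 1. Integrate ∫(3*z*log(z)/5) dz by parts with u = log(z), dv = (3*z/5) dz, so v = 3*z**2/10 [assuming z > 0]: now 3*z**2*log(z)/10 + ∫(-3*z/10) dz.
Step 2. Evaluate the standard form: now 3*z**2*log(z)/10 - 3*z**2/20.
Answer: 3*z**2*log(z)/10 - 3*z**2/20.


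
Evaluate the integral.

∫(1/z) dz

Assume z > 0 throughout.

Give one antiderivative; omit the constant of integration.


Answer: log(z).


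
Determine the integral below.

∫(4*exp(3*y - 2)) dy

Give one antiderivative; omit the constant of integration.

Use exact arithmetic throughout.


Answer: 4*exp(3*y - 2)/3.


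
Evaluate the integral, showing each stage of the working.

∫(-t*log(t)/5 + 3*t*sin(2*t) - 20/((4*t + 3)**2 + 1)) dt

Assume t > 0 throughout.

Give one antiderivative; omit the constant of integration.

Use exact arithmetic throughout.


Step 1. Rewrite: now ∫(-t*log(t)/5) dt + ∫(3*t*sin(2*t)) dt + ∫(-20/((4*t + 3)**2 + 1)) dt.
Step 2. Integrate ∫(-t*log(t)/5) dt by parts with u = log(t), dv = (-t/5) dt, so v = -t**2/10 [assuming t > 0]: now -t**2*log(t)/10 + ∫(t/10) dt + ∫(3*t*sin(2*t)) dt + ∫(-20/((4*t + 3)**2 + 1)) dt.
Step 3. Evaluate the standard form: now -t**2*log(t)/10 + t**2/20 + ∫(3*t*sin(2*t)) dt + ∫(-20/((4*t + 3)**2 + 1)) dt.
Step 4. Substitute u = 4*t + 3, turning ∫(-20/((4*t + 3)**2 + 1)) dt into ∫(-5/(u**2 + 1)) du: now -t**2*log(t)/10 + t**2/20 + ∫(3*t*sin(2*t)) dt + ∫(-5/(u**2 + 1)) du.
Step 5. Evaluate the standard form: now -t**2*log(t)/10 + t**2/20 - 5*atan(u) + ∫(3*t*sin(2*t)) dt.
Step 6. Substitute back u = 4*t + 3: now -t**2*log(t)/10 + t**2/20 - 5*atan(4*t + 3) + ∫(3*t*sin(2*t)) dt.
Step 7. Integrate ∫(3*t*sin(2*t)) dt by parts with u = t, dv = (3*sin(2*t)) dt, so v = -3*cos(2*t)/2: now -t**2*log(t)/10 + t**2/20 - 3*t*cos(2*t)/2 - 5*atan(4*t + 3) + ∫(3*cos(2*t)/2) dt.
Step 8. Evaluate the standard form: now -t**2*log(t)/10 + t**2/20 - 3*t*cos(2*t)/2 + 3*sin(2*t)/4 - 5*atan(4*t + 3).
Answer: -t**2*log(t)/10 + t**2/20 - 3*t*cos(2*t)/2 + 3*sin(2*t)/4 - 5*atan(4*t + 3).


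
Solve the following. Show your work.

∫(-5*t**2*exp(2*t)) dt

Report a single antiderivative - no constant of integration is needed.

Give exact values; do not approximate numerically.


Step 1. Integrate ∫(-5*t**2*exp(2*t)) dt by parts with u = t**2, dv = (-5*exp(2*t)) dt, so v = -5*exp(2*t)/2: now -5*t**2*exp(2*t)/2 + ∫(5*t*exp(2*t)) dt.
Step 2. Integrate ∫(5*t*exp(2*t)) dt by parts with u = t, dv = (5*exp(2*t)) dt, so v = 5*exp(2*t)/2: now -5*t**2*exp(2*t)/2 + 5*t*exp(2*t)/2 + ∫(-5*exp(2*t)/2) dt.
Step 3. Evaluate the standard form: now -5*t**2*exp(2*t)/2 + 5*t*exp(2*t)/2 - 5*exp(2*t)/4.
Answer: -5*t**2*exp(2*t)/2 + 5*t*exp(2*t)/2 - 5*exp(2*t)/4.


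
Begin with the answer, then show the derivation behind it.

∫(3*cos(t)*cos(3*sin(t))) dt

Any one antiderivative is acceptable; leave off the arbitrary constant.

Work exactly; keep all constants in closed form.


The answer is sin(3*sin(t)).
Step 1. Substitute u = sin(t), turning ∫(3*cos(t)*cos(3*sin(t))) dt into ∫(3*cos(3*u)) du: now ∫(3*cos(3*u)) du.
Step 2. Evaluate the standard form: now sin(3*u).
Step 3. Substitute back u = sin(t): now sin(3*sin(t)).
Answer: sin(3*sin(t)).


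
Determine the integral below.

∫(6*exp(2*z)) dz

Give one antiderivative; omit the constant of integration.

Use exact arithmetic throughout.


Answer: 3*exp(2*z).


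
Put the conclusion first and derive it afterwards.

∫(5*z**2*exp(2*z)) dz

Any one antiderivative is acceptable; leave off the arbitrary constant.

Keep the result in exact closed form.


The answer is 5*z**2*exp(2*z)/2 - 5*z*exp(2*z)/2 + 5*exp(2*z)/4.
Step 1. Integrate ∫(5*z**2*exp(2*z)) dz by parts with u = z**2, dv = (5*exp(2*z)) dz, so v = 5*exp(2*z)/2: now 5*z**2*exp(2*z)/2 + ∫(-5*z*exp(2*z)) dz.
Step 2. Integrate ∫(-5*z*exp(2*z)) dz by parts with u = z, dv = (-5*exp(2*z)) dz, so v = -5*exp(2*z)/2: now 5*z**2*exp(2*z)/2 - 5*z*exp(2*z)/2 + ∫(5*exp(2*z)/2) dz.
Step 3. Evaluate the standard form: now 5*z**2*exp(2*z)/2 - 5*z*exp(2*z)/2 + 5*exp(2*z)/4.
Answer: 5*z**2*exp(2*z)/2 - 5*z*exp(2*z)/2 + 5*exp(2*z)/4.


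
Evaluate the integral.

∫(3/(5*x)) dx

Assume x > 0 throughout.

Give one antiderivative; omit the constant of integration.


Answer: 3*log(x)/5.


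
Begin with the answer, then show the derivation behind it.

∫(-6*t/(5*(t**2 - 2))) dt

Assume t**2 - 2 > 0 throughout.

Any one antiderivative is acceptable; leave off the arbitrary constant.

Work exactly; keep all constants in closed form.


The answer is -3*log(t**2 - 2)/5.
Step 1. Substitute u = t**2 - 2, turning ∫(-6*t/(5*(t**2 - 2))) dt into ∫(-3/(5*u)) du: now ∫(-3/(5*u)) du.
Step 2. Evaluate the standard form [assuming u > 0]: now -3*log(u)/5.
Step 3. Substitute back u = t**2 - 2: now -3*log(t**2 - 2)/5.
Answer: -3*log(t**2 - 2)/5.


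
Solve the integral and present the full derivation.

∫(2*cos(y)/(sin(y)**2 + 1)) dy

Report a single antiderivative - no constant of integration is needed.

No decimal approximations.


Step 1. Substitute u = sin(y), turning ∫(2*cos(y)/(sin(y)**2 + 1)) dy into ∫(2/(u**2 + 1)) du: now ∫(2/(u**2 + 1)) du.
Step 2. Evaluate the standard form: now 2*atan(u).
Step 3. Substitute back u = sin(y): now 2*atan(sin(y)).
Answer: 2*atan(sin(y)).


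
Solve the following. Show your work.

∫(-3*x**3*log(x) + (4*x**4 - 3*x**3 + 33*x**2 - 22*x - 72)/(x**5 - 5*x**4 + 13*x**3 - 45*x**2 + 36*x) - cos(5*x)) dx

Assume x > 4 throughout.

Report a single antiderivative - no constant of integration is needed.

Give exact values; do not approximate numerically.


Step 1. Rewrite: now ∫(-3*x**3*log(x)) dx + ∫((4*x**4 - 3*x**3 + 33*x**2 - 22*x - 72)/(x**5 - 5*x**4 + 13*x**3 - 45*x**2 + 36*x)) dx + ∫(-cos(5*x)) dx.
Step 2. Evaluate the standard form: now -sin(5*x)/5 + ∫(-3*x**3*log(x)) dx + ∫((4*x**4 - 3*x**3 + 33*x**2 - 22*x - 72)/(x**5 - 5*x**4 + 13*x**3 - 45*x**2 + 36*x)) dx.
Step 3. Decompose ∫((4*x**4 - 3*x**3 + 33*x**2 - 22*x - 72)/(x**5 - 5*x**4 + 13*x**3 - 45*x**2 + 36*x)) dx by partial fractions, (4*x**4 - 3*x**3 + 33*x**2 - 22*x - 72)/(x**5 - 5*x**4 + 13*x**3 - 45*x**2 + 36*x) = -1/(x**2 + 9) + 2/(x - 1) + 4/(x - 4) - 2/x: now -sin(5*x)/5 + ∫(-2/x) dx + ∫(-3*x**3*log(x)) dx + ∫(4/(x - 4)) dx + ∫(2/(x - 1)) dx + ∫(-1/(x**2 + 9)) dx.
Step 4. Evaluate the standard form [assuming x > 0]: now -2*log(x) - sin(5*x)/5 + ∫(-3*x**3*log(x)) dx + ∫(4/(x - 4)) dx + ∫(2/(x - 1)) dx + ∫(-1/(x**2 + 9)) dx.
Step 5. Evaluate the standard form [assuming x > 1]: now -2*log(x) + 2*log(x - 1) - sin(5*x)/5 + ∫(-3*x**3*log(x)) dx + ∫(4/(x - 4)) dx + ∫(-1/(x**2 + 9)) dx.
Step 6. Evaluate the standard form [assuming x > 4]: now -2*log(x) + 4*log(x - 4) + 2*log(x - 1) - sin(5*x)/5 + ∫(-3*x**3*log(x)) dx + ∫(-1/(x**2 + 9)) dx.
Step 7. Evaluate the standard form: now -2*log(x) + 4*log(x - 4) + 2*log(x - 1) - sin(5*x)/5 - atan(x/3)/3 + ∫(-3*x**3*log(x)) dx.
Step 8. Integrate ∫(-3*x**3*log(x)) dx by parts with u = log(x), dv = (-3*x**3) dx, so v = -3*x**4/4 [assuming x > 0]: now -3*x**4*log(x)/4 - 2*log(x) + 4*log(x - 4) + 2*log(x - 1) - sin(5*x)/5 - atan(x/3)/3 + ∫(3*x**3/4) dx.
Step 9. Evaluate the standard form: now -3*x**4*log(x)/4 + 3*x**4/16 - 2*log(x) + 4*log(x - 4) + 2*log(x - 1) - sin(5*x)/5 - atan(x/3)/3.
Answer: -3*x**4*log(x)/4 + 3*x**4/16 - 2*log(x) + 4*log(x - 4) + 2*log(x - 1) - sin(5*x)/5 - atan(x/3)/3.


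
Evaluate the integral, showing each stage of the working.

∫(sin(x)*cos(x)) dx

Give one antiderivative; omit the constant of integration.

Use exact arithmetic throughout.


Step 1. Substitute u = sin(x), turning ∫(sin(x)*cos(x)) dx into ∫(u) du: now ∫(u) du.
Step 2. Evaluate the standard form: now u**2/2.
Step 3. Substitute back u = sin(x): now sin(x)**2/2.
Answer: sin(x)**2/2.
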